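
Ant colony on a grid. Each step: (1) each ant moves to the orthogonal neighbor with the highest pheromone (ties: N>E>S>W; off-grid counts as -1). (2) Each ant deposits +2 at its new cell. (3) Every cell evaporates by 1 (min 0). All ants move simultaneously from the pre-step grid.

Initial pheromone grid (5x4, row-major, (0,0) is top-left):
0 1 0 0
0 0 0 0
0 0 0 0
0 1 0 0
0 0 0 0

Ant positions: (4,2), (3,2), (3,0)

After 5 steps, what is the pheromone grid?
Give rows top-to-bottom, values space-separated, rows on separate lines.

After step 1: ants at (3,2),(3,1),(3,1)
  0 0 0 0
  0 0 0 0
  0 0 0 0
  0 4 1 0
  0 0 0 0
After step 2: ants at (3,1),(3,2),(3,2)
  0 0 0 0
  0 0 0 0
  0 0 0 0
  0 5 4 0
  0 0 0 0
After step 3: ants at (3,2),(3,1),(3,1)
  0 0 0 0
  0 0 0 0
  0 0 0 0
  0 8 5 0
  0 0 0 0
After step 4: ants at (3,1),(3,2),(3,2)
  0 0 0 0
  0 0 0 0
  0 0 0 0
  0 9 8 0
  0 0 0 0
After step 5: ants at (3,2),(3,1),(3,1)
  0 0 0 0
  0 0 0 0
  0 0 0 0
  0 12 9 0
  0 0 0 0

0 0 0 0
0 0 0 0
0 0 0 0
0 12 9 0
0 0 0 0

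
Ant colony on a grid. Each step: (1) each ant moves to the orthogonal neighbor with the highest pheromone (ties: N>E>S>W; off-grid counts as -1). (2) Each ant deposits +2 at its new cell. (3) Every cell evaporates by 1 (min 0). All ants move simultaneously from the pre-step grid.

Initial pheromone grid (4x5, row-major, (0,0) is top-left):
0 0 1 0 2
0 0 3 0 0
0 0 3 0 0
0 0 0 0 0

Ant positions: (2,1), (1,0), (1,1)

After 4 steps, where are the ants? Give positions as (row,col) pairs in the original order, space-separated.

Step 1: ant0:(2,1)->E->(2,2) | ant1:(1,0)->N->(0,0) | ant2:(1,1)->E->(1,2)
  grid max=4 at (1,2)
Step 2: ant0:(2,2)->N->(1,2) | ant1:(0,0)->E->(0,1) | ant2:(1,2)->S->(2,2)
  grid max=5 at (1,2)
Step 3: ant0:(1,2)->S->(2,2) | ant1:(0,1)->E->(0,2) | ant2:(2,2)->N->(1,2)
  grid max=6 at (1,2)
Step 4: ant0:(2,2)->N->(1,2) | ant1:(0,2)->S->(1,2) | ant2:(1,2)->S->(2,2)
  grid max=9 at (1,2)

(1,2) (1,2) (2,2)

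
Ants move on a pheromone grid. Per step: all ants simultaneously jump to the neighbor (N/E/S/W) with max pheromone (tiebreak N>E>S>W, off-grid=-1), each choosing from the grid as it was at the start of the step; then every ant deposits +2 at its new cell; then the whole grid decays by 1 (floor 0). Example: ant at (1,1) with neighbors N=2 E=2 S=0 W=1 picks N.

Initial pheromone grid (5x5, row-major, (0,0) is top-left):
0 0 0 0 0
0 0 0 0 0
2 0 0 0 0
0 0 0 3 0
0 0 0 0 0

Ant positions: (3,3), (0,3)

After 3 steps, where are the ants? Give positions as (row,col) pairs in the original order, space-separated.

Step 1: ant0:(3,3)->N->(2,3) | ant1:(0,3)->E->(0,4)
  grid max=2 at (3,3)
Step 2: ant0:(2,3)->S->(3,3) | ant1:(0,4)->S->(1,4)
  grid max=3 at (3,3)
Step 3: ant0:(3,3)->N->(2,3) | ant1:(1,4)->N->(0,4)
  grid max=2 at (3,3)

(2,3) (0,4)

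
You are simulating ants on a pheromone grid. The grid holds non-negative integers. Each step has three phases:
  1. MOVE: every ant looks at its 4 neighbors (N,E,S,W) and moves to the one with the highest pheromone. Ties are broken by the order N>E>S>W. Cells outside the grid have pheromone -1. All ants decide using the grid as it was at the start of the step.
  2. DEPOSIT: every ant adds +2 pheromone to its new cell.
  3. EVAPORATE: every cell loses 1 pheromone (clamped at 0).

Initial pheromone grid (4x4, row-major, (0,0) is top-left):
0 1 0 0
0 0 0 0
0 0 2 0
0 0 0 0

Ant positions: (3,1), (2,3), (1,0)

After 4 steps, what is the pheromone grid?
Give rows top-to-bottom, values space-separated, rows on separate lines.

After step 1: ants at (2,1),(2,2),(0,0)
  1 0 0 0
  0 0 0 0
  0 1 3 0
  0 0 0 0
After step 2: ants at (2,2),(2,1),(0,1)
  0 1 0 0
  0 0 0 0
  0 2 4 0
  0 0 0 0
After step 3: ants at (2,1),(2,2),(0,2)
  0 0 1 0
  0 0 0 0
  0 3 5 0
  0 0 0 0
After step 4: ants at (2,2),(2,1),(0,3)
  0 0 0 1
  0 0 0 0
  0 4 6 0
  0 0 0 0

0 0 0 1
0 0 0 0
0 4 6 0
0 0 0 0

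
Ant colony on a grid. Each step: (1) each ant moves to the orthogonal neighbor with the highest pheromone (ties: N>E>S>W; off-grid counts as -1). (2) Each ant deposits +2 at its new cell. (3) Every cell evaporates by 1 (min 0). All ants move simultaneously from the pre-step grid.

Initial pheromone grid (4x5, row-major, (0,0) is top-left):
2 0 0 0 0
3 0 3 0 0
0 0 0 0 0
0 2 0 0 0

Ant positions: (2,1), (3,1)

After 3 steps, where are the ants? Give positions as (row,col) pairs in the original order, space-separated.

Step 1: ant0:(2,1)->S->(3,1) | ant1:(3,1)->N->(2,1)
  grid max=3 at (3,1)
Step 2: ant0:(3,1)->N->(2,1) | ant1:(2,1)->S->(3,1)
  grid max=4 at (3,1)
Step 3: ant0:(2,1)->S->(3,1) | ant1:(3,1)->N->(2,1)
  grid max=5 at (3,1)

(3,1) (2,1)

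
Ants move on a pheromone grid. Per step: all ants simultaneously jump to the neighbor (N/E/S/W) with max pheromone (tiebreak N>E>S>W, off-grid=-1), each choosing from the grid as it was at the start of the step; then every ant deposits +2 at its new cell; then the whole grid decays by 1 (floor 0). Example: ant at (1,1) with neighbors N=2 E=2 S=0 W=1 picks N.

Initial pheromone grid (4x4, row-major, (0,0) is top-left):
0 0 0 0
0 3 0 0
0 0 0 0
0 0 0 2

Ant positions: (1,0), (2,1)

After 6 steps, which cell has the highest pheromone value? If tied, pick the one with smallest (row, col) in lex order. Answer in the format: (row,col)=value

Step 1: ant0:(1,0)->E->(1,1) | ant1:(2,1)->N->(1,1)
  grid max=6 at (1,1)
Step 2: ant0:(1,1)->N->(0,1) | ant1:(1,1)->N->(0,1)
  grid max=5 at (1,1)
Step 3: ant0:(0,1)->S->(1,1) | ant1:(0,1)->S->(1,1)
  grid max=8 at (1,1)
Step 4: ant0:(1,1)->N->(0,1) | ant1:(1,1)->N->(0,1)
  grid max=7 at (1,1)
Step 5: ant0:(0,1)->S->(1,1) | ant1:(0,1)->S->(1,1)
  grid max=10 at (1,1)
Step 6: ant0:(1,1)->N->(0,1) | ant1:(1,1)->N->(0,1)
  grid max=9 at (1,1)
Final grid:
  0 7 0 0
  0 9 0 0
  0 0 0 0
  0 0 0 0
Max pheromone 9 at (1,1)

Answer: (1,1)=9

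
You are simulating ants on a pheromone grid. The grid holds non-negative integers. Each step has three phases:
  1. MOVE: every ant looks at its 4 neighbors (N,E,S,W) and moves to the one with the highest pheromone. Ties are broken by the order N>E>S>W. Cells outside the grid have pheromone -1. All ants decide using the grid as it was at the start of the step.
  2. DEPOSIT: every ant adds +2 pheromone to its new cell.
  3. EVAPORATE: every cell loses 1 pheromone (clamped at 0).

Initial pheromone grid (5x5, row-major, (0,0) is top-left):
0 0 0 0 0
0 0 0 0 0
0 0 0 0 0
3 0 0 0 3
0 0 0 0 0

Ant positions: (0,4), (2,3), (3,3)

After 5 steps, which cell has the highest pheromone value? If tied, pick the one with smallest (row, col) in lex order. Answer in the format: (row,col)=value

Answer: (1,4)=7

Derivation:
Step 1: ant0:(0,4)->S->(1,4) | ant1:(2,3)->N->(1,3) | ant2:(3,3)->E->(3,4)
  grid max=4 at (3,4)
Step 2: ant0:(1,4)->W->(1,3) | ant1:(1,3)->E->(1,4) | ant2:(3,4)->N->(2,4)
  grid max=3 at (3,4)
Step 3: ant0:(1,3)->E->(1,4) | ant1:(1,4)->W->(1,3) | ant2:(2,4)->S->(3,4)
  grid max=4 at (3,4)
Step 4: ant0:(1,4)->W->(1,3) | ant1:(1,3)->E->(1,4) | ant2:(3,4)->N->(2,4)
  grid max=4 at (1,3)
Step 5: ant0:(1,3)->E->(1,4) | ant1:(1,4)->W->(1,3) | ant2:(2,4)->N->(1,4)
  grid max=7 at (1,4)
Final grid:
  0 0 0 0 0
  0 0 0 5 7
  0 0 0 0 0
  0 0 0 0 2
  0 0 0 0 0
Max pheromone 7 at (1,4)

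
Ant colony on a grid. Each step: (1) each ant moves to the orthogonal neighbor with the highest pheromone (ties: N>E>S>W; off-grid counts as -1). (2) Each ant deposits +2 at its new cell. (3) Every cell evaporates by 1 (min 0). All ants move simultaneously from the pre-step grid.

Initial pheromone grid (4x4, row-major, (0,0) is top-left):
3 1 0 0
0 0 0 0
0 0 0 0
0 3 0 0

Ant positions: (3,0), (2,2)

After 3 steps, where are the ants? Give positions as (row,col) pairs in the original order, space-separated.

Step 1: ant0:(3,0)->E->(3,1) | ant1:(2,2)->N->(1,2)
  grid max=4 at (3,1)
Step 2: ant0:(3,1)->N->(2,1) | ant1:(1,2)->N->(0,2)
  grid max=3 at (3,1)
Step 3: ant0:(2,1)->S->(3,1) | ant1:(0,2)->E->(0,3)
  grid max=4 at (3,1)

(3,1) (0,3)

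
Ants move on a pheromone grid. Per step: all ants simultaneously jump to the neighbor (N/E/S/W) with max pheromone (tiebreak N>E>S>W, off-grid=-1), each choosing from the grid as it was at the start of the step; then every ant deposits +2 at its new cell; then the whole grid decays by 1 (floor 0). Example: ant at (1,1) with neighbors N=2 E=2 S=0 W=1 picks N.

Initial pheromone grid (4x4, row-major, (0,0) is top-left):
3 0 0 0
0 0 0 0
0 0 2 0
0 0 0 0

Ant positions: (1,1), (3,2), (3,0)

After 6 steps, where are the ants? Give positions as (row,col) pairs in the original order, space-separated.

Step 1: ant0:(1,1)->N->(0,1) | ant1:(3,2)->N->(2,2) | ant2:(3,0)->N->(2,0)
  grid max=3 at (2,2)
Step 2: ant0:(0,1)->W->(0,0) | ant1:(2,2)->N->(1,2) | ant2:(2,0)->N->(1,0)
  grid max=3 at (0,0)
Step 3: ant0:(0,0)->S->(1,0) | ant1:(1,2)->S->(2,2) | ant2:(1,0)->N->(0,0)
  grid max=4 at (0,0)
Step 4: ant0:(1,0)->N->(0,0) | ant1:(2,2)->N->(1,2) | ant2:(0,0)->S->(1,0)
  grid max=5 at (0,0)
Step 5: ant0:(0,0)->S->(1,0) | ant1:(1,2)->S->(2,2) | ant2:(1,0)->N->(0,0)
  grid max=6 at (0,0)
Step 6: ant0:(1,0)->N->(0,0) | ant1:(2,2)->N->(1,2) | ant2:(0,0)->S->(1,0)
  grid max=7 at (0,0)

(0,0) (1,2) (1,0)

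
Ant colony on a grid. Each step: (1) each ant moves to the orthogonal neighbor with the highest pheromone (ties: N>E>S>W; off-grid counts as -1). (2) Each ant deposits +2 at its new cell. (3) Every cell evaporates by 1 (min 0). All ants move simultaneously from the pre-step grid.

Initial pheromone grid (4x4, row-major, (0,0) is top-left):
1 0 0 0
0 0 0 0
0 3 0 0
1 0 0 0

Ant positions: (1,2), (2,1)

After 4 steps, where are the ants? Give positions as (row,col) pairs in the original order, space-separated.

Step 1: ant0:(1,2)->N->(0,2) | ant1:(2,1)->N->(1,1)
  grid max=2 at (2,1)
Step 2: ant0:(0,2)->E->(0,3) | ant1:(1,1)->S->(2,1)
  grid max=3 at (2,1)
Step 3: ant0:(0,3)->S->(1,3) | ant1:(2,1)->N->(1,1)
  grid max=2 at (2,1)
Step 4: ant0:(1,3)->N->(0,3) | ant1:(1,1)->S->(2,1)
  grid max=3 at (2,1)

(0,3) (2,1)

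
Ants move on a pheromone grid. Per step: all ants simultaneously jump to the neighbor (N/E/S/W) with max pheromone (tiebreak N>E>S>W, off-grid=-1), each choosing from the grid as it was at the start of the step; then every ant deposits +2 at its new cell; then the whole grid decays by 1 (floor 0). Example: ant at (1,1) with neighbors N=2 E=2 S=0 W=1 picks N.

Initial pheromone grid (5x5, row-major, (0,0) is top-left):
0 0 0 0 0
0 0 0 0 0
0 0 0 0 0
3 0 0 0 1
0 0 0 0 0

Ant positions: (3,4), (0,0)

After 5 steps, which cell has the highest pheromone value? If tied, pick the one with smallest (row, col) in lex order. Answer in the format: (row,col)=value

Answer: (0,3)=3

Derivation:
Step 1: ant0:(3,4)->N->(2,4) | ant1:(0,0)->E->(0,1)
  grid max=2 at (3,0)
Step 2: ant0:(2,4)->N->(1,4) | ant1:(0,1)->E->(0,2)
  grid max=1 at (0,2)
Step 3: ant0:(1,4)->N->(0,4) | ant1:(0,2)->E->(0,3)
  grid max=1 at (0,3)
Step 4: ant0:(0,4)->W->(0,3) | ant1:(0,3)->E->(0,4)
  grid max=2 at (0,3)
Step 5: ant0:(0,3)->E->(0,4) | ant1:(0,4)->W->(0,3)
  grid max=3 at (0,3)
Final grid:
  0 0 0 3 3
  0 0 0 0 0
  0 0 0 0 0
  0 0 0 0 0
  0 0 0 0 0
Max pheromone 3 at (0,3)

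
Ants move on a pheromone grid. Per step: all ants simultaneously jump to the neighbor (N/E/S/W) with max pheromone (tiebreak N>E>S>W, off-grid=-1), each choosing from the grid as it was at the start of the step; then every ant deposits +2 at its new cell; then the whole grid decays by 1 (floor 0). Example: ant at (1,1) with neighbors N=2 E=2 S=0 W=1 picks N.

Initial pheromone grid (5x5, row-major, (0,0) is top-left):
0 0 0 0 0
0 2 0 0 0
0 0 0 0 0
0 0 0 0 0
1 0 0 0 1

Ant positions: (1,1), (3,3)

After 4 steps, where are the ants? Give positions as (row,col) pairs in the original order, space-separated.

Step 1: ant0:(1,1)->N->(0,1) | ant1:(3,3)->N->(2,3)
  grid max=1 at (0,1)
Step 2: ant0:(0,1)->S->(1,1) | ant1:(2,3)->N->(1,3)
  grid max=2 at (1,1)
Step 3: ant0:(1,1)->N->(0,1) | ant1:(1,3)->N->(0,3)
  grid max=1 at (0,1)
Step 4: ant0:(0,1)->S->(1,1) | ant1:(0,3)->E->(0,4)
  grid max=2 at (1,1)

(1,1) (0,4)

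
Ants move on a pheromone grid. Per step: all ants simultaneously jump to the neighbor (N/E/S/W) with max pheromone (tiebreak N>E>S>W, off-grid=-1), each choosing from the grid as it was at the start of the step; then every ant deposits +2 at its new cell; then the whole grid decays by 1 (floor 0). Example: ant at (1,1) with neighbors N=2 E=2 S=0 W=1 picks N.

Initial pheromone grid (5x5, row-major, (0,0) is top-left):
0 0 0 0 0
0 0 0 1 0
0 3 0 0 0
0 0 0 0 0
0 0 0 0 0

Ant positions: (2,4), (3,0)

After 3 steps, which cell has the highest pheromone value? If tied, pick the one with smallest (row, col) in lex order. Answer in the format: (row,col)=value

Step 1: ant0:(2,4)->N->(1,4) | ant1:(3,0)->N->(2,0)
  grid max=2 at (2,1)
Step 2: ant0:(1,4)->N->(0,4) | ant1:(2,0)->E->(2,1)
  grid max=3 at (2,1)
Step 3: ant0:(0,4)->S->(1,4) | ant1:(2,1)->N->(1,1)
  grid max=2 at (2,1)
Final grid:
  0 0 0 0 0
  0 1 0 0 1
  0 2 0 0 0
  0 0 0 0 0
  0 0 0 0 0
Max pheromone 2 at (2,1)

Answer: (2,1)=2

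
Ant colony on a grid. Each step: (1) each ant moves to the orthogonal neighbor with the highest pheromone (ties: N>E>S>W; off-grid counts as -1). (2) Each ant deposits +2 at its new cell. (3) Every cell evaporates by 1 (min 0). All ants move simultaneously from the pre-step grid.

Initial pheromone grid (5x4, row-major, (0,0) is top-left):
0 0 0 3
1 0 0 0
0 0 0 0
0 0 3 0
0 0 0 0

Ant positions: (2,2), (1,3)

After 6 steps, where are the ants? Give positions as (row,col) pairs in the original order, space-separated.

Step 1: ant0:(2,2)->S->(3,2) | ant1:(1,3)->N->(0,3)
  grid max=4 at (0,3)
Step 2: ant0:(3,2)->N->(2,2) | ant1:(0,3)->S->(1,3)
  grid max=3 at (0,3)
Step 3: ant0:(2,2)->S->(3,2) | ant1:(1,3)->N->(0,3)
  grid max=4 at (0,3)
Step 4: ant0:(3,2)->N->(2,2) | ant1:(0,3)->S->(1,3)
  grid max=3 at (0,3)
Step 5: ant0:(2,2)->S->(3,2) | ant1:(1,3)->N->(0,3)
  grid max=4 at (0,3)
Step 6: ant0:(3,2)->N->(2,2) | ant1:(0,3)->S->(1,3)
  grid max=3 at (0,3)

(2,2) (1,3)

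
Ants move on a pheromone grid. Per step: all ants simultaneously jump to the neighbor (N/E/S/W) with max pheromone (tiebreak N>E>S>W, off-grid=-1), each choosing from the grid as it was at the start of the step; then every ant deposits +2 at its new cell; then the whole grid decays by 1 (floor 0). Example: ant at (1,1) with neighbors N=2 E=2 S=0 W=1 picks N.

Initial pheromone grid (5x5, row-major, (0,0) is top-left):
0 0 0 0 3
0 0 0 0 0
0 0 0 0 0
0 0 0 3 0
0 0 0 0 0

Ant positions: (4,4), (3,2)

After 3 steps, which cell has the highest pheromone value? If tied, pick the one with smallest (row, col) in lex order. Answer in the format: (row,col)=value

Step 1: ant0:(4,4)->N->(3,4) | ant1:(3,2)->E->(3,3)
  grid max=4 at (3,3)
Step 2: ant0:(3,4)->W->(3,3) | ant1:(3,3)->E->(3,4)
  grid max=5 at (3,3)
Step 3: ant0:(3,3)->E->(3,4) | ant1:(3,4)->W->(3,3)
  grid max=6 at (3,3)
Final grid:
  0 0 0 0 0
  0 0 0 0 0
  0 0 0 0 0
  0 0 0 6 3
  0 0 0 0 0
Max pheromone 6 at (3,3)

Answer: (3,3)=6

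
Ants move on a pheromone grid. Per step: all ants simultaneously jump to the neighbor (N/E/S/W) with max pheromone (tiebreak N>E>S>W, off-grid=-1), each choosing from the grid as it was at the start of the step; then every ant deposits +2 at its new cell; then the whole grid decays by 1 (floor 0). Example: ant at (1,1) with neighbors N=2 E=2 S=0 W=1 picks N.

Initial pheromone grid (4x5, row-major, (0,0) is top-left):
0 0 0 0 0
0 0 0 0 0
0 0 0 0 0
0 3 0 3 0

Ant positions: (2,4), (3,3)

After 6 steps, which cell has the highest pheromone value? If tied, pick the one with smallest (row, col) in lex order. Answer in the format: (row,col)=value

Step 1: ant0:(2,4)->N->(1,4) | ant1:(3,3)->N->(2,3)
  grid max=2 at (3,1)
Step 2: ant0:(1,4)->N->(0,4) | ant1:(2,3)->S->(3,3)
  grid max=3 at (3,3)
Step 3: ant0:(0,4)->S->(1,4) | ant1:(3,3)->N->(2,3)
  grid max=2 at (3,3)
Step 4: ant0:(1,4)->N->(0,4) | ant1:(2,3)->S->(3,3)
  grid max=3 at (3,3)
Step 5: ant0:(0,4)->S->(1,4) | ant1:(3,3)->N->(2,3)
  grid max=2 at (3,3)
Step 6: ant0:(1,4)->N->(0,4) | ant1:(2,3)->S->(3,3)
  grid max=3 at (3,3)
Final grid:
  0 0 0 0 1
  0 0 0 0 0
  0 0 0 0 0
  0 0 0 3 0
Max pheromone 3 at (3,3)

Answer: (3,3)=3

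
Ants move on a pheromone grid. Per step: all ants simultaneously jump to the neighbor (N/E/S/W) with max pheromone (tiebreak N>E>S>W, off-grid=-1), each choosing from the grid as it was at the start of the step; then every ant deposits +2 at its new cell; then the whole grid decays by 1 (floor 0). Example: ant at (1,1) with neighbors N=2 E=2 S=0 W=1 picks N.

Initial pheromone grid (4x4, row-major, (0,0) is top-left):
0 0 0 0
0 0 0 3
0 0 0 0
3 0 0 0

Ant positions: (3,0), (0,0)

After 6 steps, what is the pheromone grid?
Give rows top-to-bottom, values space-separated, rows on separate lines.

After step 1: ants at (2,0),(0,1)
  0 1 0 0
  0 0 0 2
  1 0 0 0
  2 0 0 0
After step 2: ants at (3,0),(0,2)
  0 0 1 0
  0 0 0 1
  0 0 0 0
  3 0 0 0
After step 3: ants at (2,0),(0,3)
  0 0 0 1
  0 0 0 0
  1 0 0 0
  2 0 0 0
After step 4: ants at (3,0),(1,3)
  0 0 0 0
  0 0 0 1
  0 0 0 0
  3 0 0 0
After step 5: ants at (2,0),(0,3)
  0 0 0 1
  0 0 0 0
  1 0 0 0
  2 0 0 0
After step 6: ants at (3,0),(1,3)
  0 0 0 0
  0 0 0 1
  0 0 0 0
  3 0 0 0

0 0 0 0
0 0 0 1
0 0 0 0
3 0 0 0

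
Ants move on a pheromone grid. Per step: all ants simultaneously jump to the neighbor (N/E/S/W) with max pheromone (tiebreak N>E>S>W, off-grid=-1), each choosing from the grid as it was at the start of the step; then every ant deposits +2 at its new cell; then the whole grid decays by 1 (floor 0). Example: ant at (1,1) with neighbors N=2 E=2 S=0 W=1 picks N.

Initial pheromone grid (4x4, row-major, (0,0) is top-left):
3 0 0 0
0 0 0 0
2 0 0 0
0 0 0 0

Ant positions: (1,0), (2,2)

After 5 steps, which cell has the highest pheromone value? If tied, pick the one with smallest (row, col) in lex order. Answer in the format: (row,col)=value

Answer: (0,0)=6

Derivation:
Step 1: ant0:(1,0)->N->(0,0) | ant1:(2,2)->N->(1,2)
  grid max=4 at (0,0)
Step 2: ant0:(0,0)->E->(0,1) | ant1:(1,2)->N->(0,2)
  grid max=3 at (0,0)
Step 3: ant0:(0,1)->W->(0,0) | ant1:(0,2)->W->(0,1)
  grid max=4 at (0,0)
Step 4: ant0:(0,0)->E->(0,1) | ant1:(0,1)->W->(0,0)
  grid max=5 at (0,0)
Step 5: ant0:(0,1)->W->(0,0) | ant1:(0,0)->E->(0,1)
  grid max=6 at (0,0)
Final grid:
  6 4 0 0
  0 0 0 0
  0 0 0 0
  0 0 0 0
Max pheromone 6 at (0,0)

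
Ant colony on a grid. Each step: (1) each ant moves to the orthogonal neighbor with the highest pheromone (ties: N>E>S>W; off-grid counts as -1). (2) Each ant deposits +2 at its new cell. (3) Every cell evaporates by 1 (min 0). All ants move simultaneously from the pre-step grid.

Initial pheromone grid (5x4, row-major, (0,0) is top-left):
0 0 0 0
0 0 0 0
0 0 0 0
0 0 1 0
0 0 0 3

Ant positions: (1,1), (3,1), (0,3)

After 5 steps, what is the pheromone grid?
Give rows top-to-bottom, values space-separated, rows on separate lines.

After step 1: ants at (0,1),(3,2),(1,3)
  0 1 0 0
  0 0 0 1
  0 0 0 0
  0 0 2 0
  0 0 0 2
After step 2: ants at (0,2),(2,2),(0,3)
  0 0 1 1
  0 0 0 0
  0 0 1 0
  0 0 1 0
  0 0 0 1
After step 3: ants at (0,3),(3,2),(0,2)
  0 0 2 2
  0 0 0 0
  0 0 0 0
  0 0 2 0
  0 0 0 0
After step 4: ants at (0,2),(2,2),(0,3)
  0 0 3 3
  0 0 0 0
  0 0 1 0
  0 0 1 0
  0 0 0 0
After step 5: ants at (0,3),(3,2),(0,2)
  0 0 4 4
  0 0 0 0
  0 0 0 0
  0 0 2 0
  0 0 0 0

0 0 4 4
0 0 0 0
0 0 0 0
0 0 2 0
0 0 0 0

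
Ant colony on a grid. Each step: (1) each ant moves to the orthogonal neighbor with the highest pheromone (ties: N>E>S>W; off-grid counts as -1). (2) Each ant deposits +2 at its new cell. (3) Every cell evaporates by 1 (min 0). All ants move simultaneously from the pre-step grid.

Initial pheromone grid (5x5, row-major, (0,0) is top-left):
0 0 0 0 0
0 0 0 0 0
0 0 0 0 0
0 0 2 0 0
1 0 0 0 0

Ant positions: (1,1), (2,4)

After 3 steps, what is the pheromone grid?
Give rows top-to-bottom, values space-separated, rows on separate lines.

After step 1: ants at (0,1),(1,4)
  0 1 0 0 0
  0 0 0 0 1
  0 0 0 0 0
  0 0 1 0 0
  0 0 0 0 0
After step 2: ants at (0,2),(0,4)
  0 0 1 0 1
  0 0 0 0 0
  0 0 0 0 0
  0 0 0 0 0
  0 0 0 0 0
After step 3: ants at (0,3),(1,4)
  0 0 0 1 0
  0 0 0 0 1
  0 0 0 0 0
  0 0 0 0 0
  0 0 0 0 0

0 0 0 1 0
0 0 0 0 1
0 0 0 0 0
0 0 0 0 0
0 0 0 0 0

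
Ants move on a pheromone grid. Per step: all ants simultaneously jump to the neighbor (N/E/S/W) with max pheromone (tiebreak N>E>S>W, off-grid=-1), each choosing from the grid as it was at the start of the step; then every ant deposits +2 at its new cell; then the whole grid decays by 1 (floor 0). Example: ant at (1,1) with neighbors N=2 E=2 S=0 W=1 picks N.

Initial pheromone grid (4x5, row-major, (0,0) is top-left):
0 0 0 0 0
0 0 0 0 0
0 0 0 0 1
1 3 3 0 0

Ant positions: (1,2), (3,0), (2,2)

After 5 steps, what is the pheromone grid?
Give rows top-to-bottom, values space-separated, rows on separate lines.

After step 1: ants at (0,2),(3,1),(3,2)
  0 0 1 0 0
  0 0 0 0 0
  0 0 0 0 0
  0 4 4 0 0
After step 2: ants at (0,3),(3,2),(3,1)
  0 0 0 1 0
  0 0 0 0 0
  0 0 0 0 0
  0 5 5 0 0
After step 3: ants at (0,4),(3,1),(3,2)
  0 0 0 0 1
  0 0 0 0 0
  0 0 0 0 0
  0 6 6 0 0
After step 4: ants at (1,4),(3,2),(3,1)
  0 0 0 0 0
  0 0 0 0 1
  0 0 0 0 0
  0 7 7 0 0
After step 5: ants at (0,4),(3,1),(3,2)
  0 0 0 0 1
  0 0 0 0 0
  0 0 0 0 0
  0 8 8 0 0

0 0 0 0 1
0 0 0 0 0
0 0 0 0 0
0 8 8 0 0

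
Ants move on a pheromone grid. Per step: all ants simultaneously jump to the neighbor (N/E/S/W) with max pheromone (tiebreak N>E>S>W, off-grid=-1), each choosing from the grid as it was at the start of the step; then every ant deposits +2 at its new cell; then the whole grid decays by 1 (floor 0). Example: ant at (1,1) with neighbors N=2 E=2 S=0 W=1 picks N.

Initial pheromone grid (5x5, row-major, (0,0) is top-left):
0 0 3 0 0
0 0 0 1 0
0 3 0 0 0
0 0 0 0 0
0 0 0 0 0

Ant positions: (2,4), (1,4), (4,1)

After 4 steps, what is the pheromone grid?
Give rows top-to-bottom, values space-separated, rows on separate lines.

After step 1: ants at (1,4),(1,3),(3,1)
  0 0 2 0 0
  0 0 0 2 1
  0 2 0 0 0
  0 1 0 0 0
  0 0 0 0 0
After step 2: ants at (1,3),(1,4),(2,1)
  0 0 1 0 0
  0 0 0 3 2
  0 3 0 0 0
  0 0 0 0 0
  0 0 0 0 0
After step 3: ants at (1,4),(1,3),(1,1)
  0 0 0 0 0
  0 1 0 4 3
  0 2 0 0 0
  0 0 0 0 0
  0 0 0 0 0
After step 4: ants at (1,3),(1,4),(2,1)
  0 0 0 0 0
  0 0 0 5 4
  0 3 0 0 0
  0 0 0 0 0
  0 0 0 0 0

0 0 0 0 0
0 0 0 5 4
0 3 0 0 0
0 0 0 0 0
0 0 0 0 0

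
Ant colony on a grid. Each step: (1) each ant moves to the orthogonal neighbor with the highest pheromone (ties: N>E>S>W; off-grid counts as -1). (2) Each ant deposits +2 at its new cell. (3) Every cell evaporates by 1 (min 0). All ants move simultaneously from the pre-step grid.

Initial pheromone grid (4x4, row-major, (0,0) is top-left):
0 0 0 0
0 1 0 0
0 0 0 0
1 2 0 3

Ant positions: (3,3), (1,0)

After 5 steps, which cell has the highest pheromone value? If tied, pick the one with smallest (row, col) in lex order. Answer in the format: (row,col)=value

Answer: (1,1)=2

Derivation:
Step 1: ant0:(3,3)->N->(2,3) | ant1:(1,0)->E->(1,1)
  grid max=2 at (1,1)
Step 2: ant0:(2,3)->S->(3,3) | ant1:(1,1)->N->(0,1)
  grid max=3 at (3,3)
Step 3: ant0:(3,3)->N->(2,3) | ant1:(0,1)->S->(1,1)
  grid max=2 at (1,1)
Step 4: ant0:(2,3)->S->(3,3) | ant1:(1,1)->N->(0,1)
  grid max=3 at (3,3)
Step 5: ant0:(3,3)->N->(2,3) | ant1:(0,1)->S->(1,1)
  grid max=2 at (1,1)
Final grid:
  0 0 0 0
  0 2 0 0
  0 0 0 1
  0 0 0 2
Max pheromone 2 at (1,1)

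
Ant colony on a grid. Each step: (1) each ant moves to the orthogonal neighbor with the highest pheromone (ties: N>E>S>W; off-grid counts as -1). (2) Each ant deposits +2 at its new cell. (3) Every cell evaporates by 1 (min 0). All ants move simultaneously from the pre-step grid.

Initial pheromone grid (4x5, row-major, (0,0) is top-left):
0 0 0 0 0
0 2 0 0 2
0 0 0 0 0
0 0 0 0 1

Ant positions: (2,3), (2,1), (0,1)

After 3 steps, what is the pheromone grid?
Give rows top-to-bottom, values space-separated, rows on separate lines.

After step 1: ants at (1,3),(1,1),(1,1)
  0 0 0 0 0
  0 5 0 1 1
  0 0 0 0 0
  0 0 0 0 0
After step 2: ants at (1,4),(0,1),(0,1)
  0 3 0 0 0
  0 4 0 0 2
  0 0 0 0 0
  0 0 0 0 0
After step 3: ants at (0,4),(1,1),(1,1)
  0 2 0 0 1
  0 7 0 0 1
  0 0 0 0 0
  0 0 0 0 0

0 2 0 0 1
0 7 0 0 1
0 0 0 0 0
0 0 0 0 0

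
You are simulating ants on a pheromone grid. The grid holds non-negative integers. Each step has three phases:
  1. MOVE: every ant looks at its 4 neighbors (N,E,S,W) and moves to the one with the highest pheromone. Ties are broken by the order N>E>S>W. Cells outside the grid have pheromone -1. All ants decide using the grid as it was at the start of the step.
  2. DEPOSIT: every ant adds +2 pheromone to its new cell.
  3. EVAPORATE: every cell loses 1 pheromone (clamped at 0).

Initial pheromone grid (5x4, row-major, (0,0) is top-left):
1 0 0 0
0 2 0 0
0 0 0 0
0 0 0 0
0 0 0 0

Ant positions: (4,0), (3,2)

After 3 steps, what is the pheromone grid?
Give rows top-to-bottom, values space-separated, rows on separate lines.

After step 1: ants at (3,0),(2,2)
  0 0 0 0
  0 1 0 0
  0 0 1 0
  1 0 0 0
  0 0 0 0
After step 2: ants at (2,0),(1,2)
  0 0 0 0
  0 0 1 0
  1 0 0 0
  0 0 0 0
  0 0 0 0
After step 3: ants at (1,0),(0,2)
  0 0 1 0
  1 0 0 0
  0 0 0 0
  0 0 0 0
  0 0 0 0

0 0 1 0
1 0 0 0
0 0 0 0
0 0 0 0
0 0 0 0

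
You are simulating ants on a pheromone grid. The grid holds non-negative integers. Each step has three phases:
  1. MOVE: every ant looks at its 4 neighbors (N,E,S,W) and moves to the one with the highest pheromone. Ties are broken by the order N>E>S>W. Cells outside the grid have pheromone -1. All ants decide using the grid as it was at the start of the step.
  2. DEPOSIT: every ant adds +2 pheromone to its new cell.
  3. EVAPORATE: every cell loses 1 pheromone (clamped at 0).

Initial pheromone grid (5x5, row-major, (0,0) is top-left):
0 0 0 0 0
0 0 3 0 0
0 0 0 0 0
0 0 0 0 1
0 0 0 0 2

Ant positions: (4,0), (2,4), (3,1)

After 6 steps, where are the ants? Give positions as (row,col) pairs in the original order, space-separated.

Step 1: ant0:(4,0)->N->(3,0) | ant1:(2,4)->S->(3,4) | ant2:(3,1)->N->(2,1)
  grid max=2 at (1,2)
Step 2: ant0:(3,0)->N->(2,0) | ant1:(3,4)->S->(4,4) | ant2:(2,1)->N->(1,1)
  grid max=2 at (4,4)
Step 3: ant0:(2,0)->N->(1,0) | ant1:(4,4)->N->(3,4) | ant2:(1,1)->E->(1,2)
  grid max=2 at (1,2)
Step 4: ant0:(1,0)->N->(0,0) | ant1:(3,4)->S->(4,4) | ant2:(1,2)->N->(0,2)
  grid max=2 at (4,4)
Step 5: ant0:(0,0)->E->(0,1) | ant1:(4,4)->N->(3,4) | ant2:(0,2)->S->(1,2)
  grid max=2 at (1,2)
Step 6: ant0:(0,1)->E->(0,2) | ant1:(3,4)->S->(4,4) | ant2:(1,2)->N->(0,2)
  grid max=3 at (0,2)

(0,2) (4,4) (0,2)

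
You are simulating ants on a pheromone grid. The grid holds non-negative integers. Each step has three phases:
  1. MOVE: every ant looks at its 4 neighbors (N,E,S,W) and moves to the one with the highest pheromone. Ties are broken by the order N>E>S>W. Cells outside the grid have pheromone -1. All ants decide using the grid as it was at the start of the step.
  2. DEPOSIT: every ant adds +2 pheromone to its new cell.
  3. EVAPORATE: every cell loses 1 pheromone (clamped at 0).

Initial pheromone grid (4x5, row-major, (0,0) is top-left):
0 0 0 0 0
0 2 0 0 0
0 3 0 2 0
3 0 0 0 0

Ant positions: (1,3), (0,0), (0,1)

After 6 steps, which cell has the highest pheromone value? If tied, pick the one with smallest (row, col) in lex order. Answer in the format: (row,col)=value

Answer: (1,1)=8

Derivation:
Step 1: ant0:(1,3)->S->(2,3) | ant1:(0,0)->E->(0,1) | ant2:(0,1)->S->(1,1)
  grid max=3 at (1,1)
Step 2: ant0:(2,3)->N->(1,3) | ant1:(0,1)->S->(1,1) | ant2:(1,1)->S->(2,1)
  grid max=4 at (1,1)
Step 3: ant0:(1,3)->S->(2,3) | ant1:(1,1)->S->(2,1) | ant2:(2,1)->N->(1,1)
  grid max=5 at (1,1)
Step 4: ant0:(2,3)->N->(1,3) | ant1:(2,1)->N->(1,1) | ant2:(1,1)->S->(2,1)
  grid max=6 at (1,1)
Step 5: ant0:(1,3)->S->(2,3) | ant1:(1,1)->S->(2,1) | ant2:(2,1)->N->(1,1)
  grid max=7 at (1,1)
Step 6: ant0:(2,3)->N->(1,3) | ant1:(2,1)->N->(1,1) | ant2:(1,1)->S->(2,1)
  grid max=8 at (1,1)
Final grid:
  0 0 0 0 0
  0 8 0 1 0
  0 7 0 2 0
  0 0 0 0 0
Max pheromone 8 at (1,1)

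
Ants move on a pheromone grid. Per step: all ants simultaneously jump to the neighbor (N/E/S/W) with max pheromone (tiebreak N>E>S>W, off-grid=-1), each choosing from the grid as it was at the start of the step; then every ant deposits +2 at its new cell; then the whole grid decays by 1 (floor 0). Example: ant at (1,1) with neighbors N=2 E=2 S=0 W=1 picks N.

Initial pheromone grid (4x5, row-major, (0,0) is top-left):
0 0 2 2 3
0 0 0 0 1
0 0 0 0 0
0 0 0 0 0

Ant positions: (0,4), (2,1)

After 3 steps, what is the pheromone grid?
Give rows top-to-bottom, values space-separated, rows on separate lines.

After step 1: ants at (0,3),(1,1)
  0 0 1 3 2
  0 1 0 0 0
  0 0 0 0 0
  0 0 0 0 0
After step 2: ants at (0,4),(0,1)
  0 1 0 2 3
  0 0 0 0 0
  0 0 0 0 0
  0 0 0 0 0
After step 3: ants at (0,3),(0,2)
  0 0 1 3 2
  0 0 0 0 0
  0 0 0 0 0
  0 0 0 0 0

0 0 1 3 2
0 0 0 0 0
0 0 0 0 0
0 0 0 0 0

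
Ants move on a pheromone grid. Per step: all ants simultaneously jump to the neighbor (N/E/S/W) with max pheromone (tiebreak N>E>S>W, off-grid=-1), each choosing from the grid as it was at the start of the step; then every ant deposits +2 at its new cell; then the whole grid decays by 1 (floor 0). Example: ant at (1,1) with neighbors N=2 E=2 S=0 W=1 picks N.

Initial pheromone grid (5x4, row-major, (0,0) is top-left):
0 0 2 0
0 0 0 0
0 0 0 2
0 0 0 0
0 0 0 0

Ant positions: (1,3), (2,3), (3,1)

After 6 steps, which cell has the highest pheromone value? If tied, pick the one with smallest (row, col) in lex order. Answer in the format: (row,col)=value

Step 1: ant0:(1,3)->S->(2,3) | ant1:(2,3)->N->(1,3) | ant2:(3,1)->N->(2,1)
  grid max=3 at (2,3)
Step 2: ant0:(2,3)->N->(1,3) | ant1:(1,3)->S->(2,3) | ant2:(2,1)->N->(1,1)
  grid max=4 at (2,3)
Step 3: ant0:(1,3)->S->(2,3) | ant1:(2,3)->N->(1,3) | ant2:(1,1)->N->(0,1)
  grid max=5 at (2,3)
Step 4: ant0:(2,3)->N->(1,3) | ant1:(1,3)->S->(2,3) | ant2:(0,1)->E->(0,2)
  grid max=6 at (2,3)
Step 5: ant0:(1,3)->S->(2,3) | ant1:(2,3)->N->(1,3) | ant2:(0,2)->E->(0,3)
  grid max=7 at (2,3)
Step 6: ant0:(2,3)->N->(1,3) | ant1:(1,3)->S->(2,3) | ant2:(0,3)->S->(1,3)
  grid max=8 at (1,3)
Final grid:
  0 0 0 0
  0 0 0 8
  0 0 0 8
  0 0 0 0
  0 0 0 0
Max pheromone 8 at (1,3)

Answer: (1,3)=8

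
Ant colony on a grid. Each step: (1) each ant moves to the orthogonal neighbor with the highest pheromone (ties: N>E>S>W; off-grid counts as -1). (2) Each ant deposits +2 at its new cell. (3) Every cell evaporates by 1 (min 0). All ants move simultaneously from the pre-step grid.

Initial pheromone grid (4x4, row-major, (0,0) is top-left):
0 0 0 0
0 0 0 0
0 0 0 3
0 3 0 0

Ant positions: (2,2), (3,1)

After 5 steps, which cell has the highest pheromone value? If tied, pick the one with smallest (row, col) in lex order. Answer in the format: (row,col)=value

Answer: (2,3)=4

Derivation:
Step 1: ant0:(2,2)->E->(2,3) | ant1:(3,1)->N->(2,1)
  grid max=4 at (2,3)
Step 2: ant0:(2,3)->N->(1,3) | ant1:(2,1)->S->(3,1)
  grid max=3 at (2,3)
Step 3: ant0:(1,3)->S->(2,3) | ant1:(3,1)->N->(2,1)
  grid max=4 at (2,3)
Step 4: ant0:(2,3)->N->(1,3) | ant1:(2,1)->S->(3,1)
  grid max=3 at (2,3)
Step 5: ant0:(1,3)->S->(2,3) | ant1:(3,1)->N->(2,1)
  grid max=4 at (2,3)
Final grid:
  0 0 0 0
  0 0 0 0
  0 1 0 4
  0 2 0 0
Max pheromone 4 at (2,3)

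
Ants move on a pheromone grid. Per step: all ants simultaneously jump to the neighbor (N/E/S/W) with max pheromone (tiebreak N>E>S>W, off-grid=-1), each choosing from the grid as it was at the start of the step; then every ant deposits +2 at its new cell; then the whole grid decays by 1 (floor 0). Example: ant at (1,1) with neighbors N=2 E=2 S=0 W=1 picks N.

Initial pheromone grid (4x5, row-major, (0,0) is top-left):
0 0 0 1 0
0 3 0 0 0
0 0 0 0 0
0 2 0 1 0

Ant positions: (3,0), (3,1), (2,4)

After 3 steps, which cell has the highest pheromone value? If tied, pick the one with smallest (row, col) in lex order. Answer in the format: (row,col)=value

Step 1: ant0:(3,0)->E->(3,1) | ant1:(3,1)->N->(2,1) | ant2:(2,4)->N->(1,4)
  grid max=3 at (3,1)
Step 2: ant0:(3,1)->N->(2,1) | ant1:(2,1)->S->(3,1) | ant2:(1,4)->N->(0,4)
  grid max=4 at (3,1)
Step 3: ant0:(2,1)->S->(3,1) | ant1:(3,1)->N->(2,1) | ant2:(0,4)->S->(1,4)
  grid max=5 at (3,1)
Final grid:
  0 0 0 0 0
  0 0 0 0 1
  0 3 0 0 0
  0 5 0 0 0
Max pheromone 5 at (3,1)

Answer: (3,1)=5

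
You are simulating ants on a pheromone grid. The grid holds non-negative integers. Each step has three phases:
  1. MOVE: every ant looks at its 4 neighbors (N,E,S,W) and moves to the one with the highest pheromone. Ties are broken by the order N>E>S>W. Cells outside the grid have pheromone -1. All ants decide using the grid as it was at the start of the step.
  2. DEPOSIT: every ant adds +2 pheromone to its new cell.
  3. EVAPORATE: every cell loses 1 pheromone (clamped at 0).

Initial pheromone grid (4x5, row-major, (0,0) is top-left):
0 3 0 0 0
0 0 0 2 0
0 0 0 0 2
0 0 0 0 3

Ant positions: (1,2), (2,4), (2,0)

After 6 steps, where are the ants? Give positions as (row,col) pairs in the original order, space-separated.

Step 1: ant0:(1,2)->E->(1,3) | ant1:(2,4)->S->(3,4) | ant2:(2,0)->N->(1,0)
  grid max=4 at (3,4)
Step 2: ant0:(1,3)->N->(0,3) | ant1:(3,4)->N->(2,4) | ant2:(1,0)->N->(0,0)
  grid max=3 at (3,4)
Step 3: ant0:(0,3)->S->(1,3) | ant1:(2,4)->S->(3,4) | ant2:(0,0)->E->(0,1)
  grid max=4 at (3,4)
Step 4: ant0:(1,3)->N->(0,3) | ant1:(3,4)->N->(2,4) | ant2:(0,1)->E->(0,2)
  grid max=3 at (3,4)
Step 5: ant0:(0,3)->S->(1,3) | ant1:(2,4)->S->(3,4) | ant2:(0,2)->E->(0,3)
  grid max=4 at (3,4)
Step 6: ant0:(1,3)->N->(0,3) | ant1:(3,4)->N->(2,4) | ant2:(0,3)->S->(1,3)
  grid max=4 at (1,3)

(0,3) (2,4) (1,3)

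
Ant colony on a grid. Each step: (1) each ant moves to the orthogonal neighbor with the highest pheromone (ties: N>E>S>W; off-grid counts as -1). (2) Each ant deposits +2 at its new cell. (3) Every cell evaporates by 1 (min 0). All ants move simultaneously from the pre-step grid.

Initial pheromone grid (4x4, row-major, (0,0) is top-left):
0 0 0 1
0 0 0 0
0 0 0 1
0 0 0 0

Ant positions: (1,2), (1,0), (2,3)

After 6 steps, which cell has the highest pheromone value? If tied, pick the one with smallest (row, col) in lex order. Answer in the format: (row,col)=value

Answer: (0,3)=11

Derivation:
Step 1: ant0:(1,2)->N->(0,2) | ant1:(1,0)->N->(0,0) | ant2:(2,3)->N->(1,3)
  grid max=1 at (0,0)
Step 2: ant0:(0,2)->E->(0,3) | ant1:(0,0)->E->(0,1) | ant2:(1,3)->N->(0,3)
  grid max=3 at (0,3)
Step 3: ant0:(0,3)->S->(1,3) | ant1:(0,1)->E->(0,2) | ant2:(0,3)->S->(1,3)
  grid max=3 at (1,3)
Step 4: ant0:(1,3)->N->(0,3) | ant1:(0,2)->E->(0,3) | ant2:(1,3)->N->(0,3)
  grid max=7 at (0,3)
Step 5: ant0:(0,3)->S->(1,3) | ant1:(0,3)->S->(1,3) | ant2:(0,3)->S->(1,3)
  grid max=7 at (1,3)
Step 6: ant0:(1,3)->N->(0,3) | ant1:(1,3)->N->(0,3) | ant2:(1,3)->N->(0,3)
  grid max=11 at (0,3)
Final grid:
  0 0 0 11
  0 0 0 6
  0 0 0 0
  0 0 0 0
Max pheromone 11 at (0,3)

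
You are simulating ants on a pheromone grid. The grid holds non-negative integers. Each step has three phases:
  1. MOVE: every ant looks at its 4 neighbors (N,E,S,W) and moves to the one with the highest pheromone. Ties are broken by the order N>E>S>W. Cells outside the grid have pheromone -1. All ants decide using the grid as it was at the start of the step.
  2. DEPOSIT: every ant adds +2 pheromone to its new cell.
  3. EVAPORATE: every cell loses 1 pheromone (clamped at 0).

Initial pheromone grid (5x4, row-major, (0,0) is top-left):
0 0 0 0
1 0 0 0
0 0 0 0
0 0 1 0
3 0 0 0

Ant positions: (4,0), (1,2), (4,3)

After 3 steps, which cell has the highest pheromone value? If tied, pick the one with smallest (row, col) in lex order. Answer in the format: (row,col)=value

Step 1: ant0:(4,0)->N->(3,0) | ant1:(1,2)->N->(0,2) | ant2:(4,3)->N->(3,3)
  grid max=2 at (4,0)
Step 2: ant0:(3,0)->S->(4,0) | ant1:(0,2)->E->(0,3) | ant2:(3,3)->N->(2,3)
  grid max=3 at (4,0)
Step 3: ant0:(4,0)->N->(3,0) | ant1:(0,3)->S->(1,3) | ant2:(2,3)->N->(1,3)
  grid max=3 at (1,3)
Final grid:
  0 0 0 0
  0 0 0 3
  0 0 0 0
  1 0 0 0
  2 0 0 0
Max pheromone 3 at (1,3)

Answer: (1,3)=3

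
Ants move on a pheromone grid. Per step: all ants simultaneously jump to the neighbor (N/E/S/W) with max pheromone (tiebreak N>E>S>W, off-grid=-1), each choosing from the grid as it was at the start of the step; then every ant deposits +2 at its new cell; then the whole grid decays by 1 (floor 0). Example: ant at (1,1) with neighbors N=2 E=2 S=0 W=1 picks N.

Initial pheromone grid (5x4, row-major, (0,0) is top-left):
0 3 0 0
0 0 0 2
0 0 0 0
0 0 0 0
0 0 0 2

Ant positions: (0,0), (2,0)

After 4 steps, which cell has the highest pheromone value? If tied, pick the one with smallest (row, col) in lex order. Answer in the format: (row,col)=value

Answer: (0,1)=5

Derivation:
Step 1: ant0:(0,0)->E->(0,1) | ant1:(2,0)->N->(1,0)
  grid max=4 at (0,1)
Step 2: ant0:(0,1)->E->(0,2) | ant1:(1,0)->N->(0,0)
  grid max=3 at (0,1)
Step 3: ant0:(0,2)->W->(0,1) | ant1:(0,0)->E->(0,1)
  grid max=6 at (0,1)
Step 4: ant0:(0,1)->E->(0,2) | ant1:(0,1)->E->(0,2)
  grid max=5 at (0,1)
Final grid:
  0 5 3 0
  0 0 0 0
  0 0 0 0
  0 0 0 0
  0 0 0 0
Max pheromone 5 at (0,1)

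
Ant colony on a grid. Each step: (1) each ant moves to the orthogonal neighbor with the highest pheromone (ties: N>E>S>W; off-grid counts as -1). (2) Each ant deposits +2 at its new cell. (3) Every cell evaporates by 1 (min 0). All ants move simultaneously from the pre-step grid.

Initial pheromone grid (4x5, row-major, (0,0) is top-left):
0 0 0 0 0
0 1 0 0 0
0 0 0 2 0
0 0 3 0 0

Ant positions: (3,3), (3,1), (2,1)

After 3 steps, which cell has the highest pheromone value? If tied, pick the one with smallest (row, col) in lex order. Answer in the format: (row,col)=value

Step 1: ant0:(3,3)->W->(3,2) | ant1:(3,1)->E->(3,2) | ant2:(2,1)->N->(1,1)
  grid max=6 at (3,2)
Step 2: ant0:(3,2)->N->(2,2) | ant1:(3,2)->N->(2,2) | ant2:(1,1)->N->(0,1)
  grid max=5 at (3,2)
Step 3: ant0:(2,2)->S->(3,2) | ant1:(2,2)->S->(3,2) | ant2:(0,1)->S->(1,1)
  grid max=8 at (3,2)
Final grid:
  0 0 0 0 0
  0 2 0 0 0
  0 0 2 0 0
  0 0 8 0 0
Max pheromone 8 at (3,2)

Answer: (3,2)=8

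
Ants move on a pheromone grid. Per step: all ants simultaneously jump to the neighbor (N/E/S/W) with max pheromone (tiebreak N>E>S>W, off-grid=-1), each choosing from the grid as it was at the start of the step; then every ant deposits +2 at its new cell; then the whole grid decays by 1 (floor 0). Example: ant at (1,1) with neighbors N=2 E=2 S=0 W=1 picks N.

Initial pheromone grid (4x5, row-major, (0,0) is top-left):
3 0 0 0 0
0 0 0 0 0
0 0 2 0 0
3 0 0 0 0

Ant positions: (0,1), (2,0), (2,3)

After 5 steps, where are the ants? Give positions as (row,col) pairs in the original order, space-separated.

Step 1: ant0:(0,1)->W->(0,0) | ant1:(2,0)->S->(3,0) | ant2:(2,3)->W->(2,2)
  grid max=4 at (0,0)
Step 2: ant0:(0,0)->E->(0,1) | ant1:(3,0)->N->(2,0) | ant2:(2,2)->N->(1,2)
  grid max=3 at (0,0)
Step 3: ant0:(0,1)->W->(0,0) | ant1:(2,0)->S->(3,0) | ant2:(1,2)->S->(2,2)
  grid max=4 at (0,0)
Step 4: ant0:(0,0)->E->(0,1) | ant1:(3,0)->N->(2,0) | ant2:(2,2)->N->(1,2)
  grid max=3 at (0,0)
Step 5: ant0:(0,1)->W->(0,0) | ant1:(2,0)->S->(3,0) | ant2:(1,2)->S->(2,2)
  grid max=4 at (0,0)

(0,0) (3,0) (2,2)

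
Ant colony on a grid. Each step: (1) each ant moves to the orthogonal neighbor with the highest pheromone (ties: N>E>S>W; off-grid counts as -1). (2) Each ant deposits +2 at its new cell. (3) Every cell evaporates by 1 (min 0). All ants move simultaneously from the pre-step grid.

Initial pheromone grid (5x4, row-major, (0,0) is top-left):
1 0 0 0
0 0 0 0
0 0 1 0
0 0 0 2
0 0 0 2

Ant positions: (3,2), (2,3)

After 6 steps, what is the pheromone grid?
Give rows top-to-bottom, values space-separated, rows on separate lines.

After step 1: ants at (3,3),(3,3)
  0 0 0 0
  0 0 0 0
  0 0 0 0
  0 0 0 5
  0 0 0 1
After step 2: ants at (4,3),(4,3)
  0 0 0 0
  0 0 0 0
  0 0 0 0
  0 0 0 4
  0 0 0 4
After step 3: ants at (3,3),(3,3)
  0 0 0 0
  0 0 0 0
  0 0 0 0
  0 0 0 7
  0 0 0 3
After step 4: ants at (4,3),(4,3)
  0 0 0 0
  0 0 0 0
  0 0 0 0
  0 0 0 6
  0 0 0 6
After step 5: ants at (3,3),(3,3)
  0 0 0 0
  0 0 0 0
  0 0 0 0
  0 0 0 9
  0 0 0 5
After step 6: ants at (4,3),(4,3)
  0 0 0 0
  0 0 0 0
  0 0 0 0
  0 0 0 8
  0 0 0 8

0 0 0 0
0 0 0 0
0 0 0 0
0 0 0 8
0 0 0 8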